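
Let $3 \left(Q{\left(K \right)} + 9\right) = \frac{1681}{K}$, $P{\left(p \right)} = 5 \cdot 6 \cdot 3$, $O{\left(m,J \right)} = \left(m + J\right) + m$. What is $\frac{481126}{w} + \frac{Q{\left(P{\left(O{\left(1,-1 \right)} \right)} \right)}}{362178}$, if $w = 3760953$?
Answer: $\frac{15681853733921}{122592099207060} \approx 0.12792$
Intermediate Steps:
$O{\left(m,J \right)} = J + 2 m$ ($O{\left(m,J \right)} = \left(J + m\right) + m = J + 2 m$)
$P{\left(p \right)} = 90$ ($P{\left(p \right)} = 30 \cdot 3 = 90$)
$Q{\left(K \right)} = -9 + \frac{1681}{3 K}$ ($Q{\left(K \right)} = -9 + \frac{1681 \frac{1}{K}}{3} = -9 + \frac{1681}{3 K}$)
$\frac{481126}{w} + \frac{Q{\left(P{\left(O{\left(1,-1 \right)} \right)} \right)}}{362178} = \frac{481126}{3760953} + \frac{-9 + \frac{1681}{3 \cdot 90}}{362178} = 481126 \cdot \frac{1}{3760953} + \left(-9 + \frac{1681}{3} \cdot \frac{1}{90}\right) \frac{1}{362178} = \frac{481126}{3760953} + \left(-9 + \frac{1681}{270}\right) \frac{1}{362178} = \frac{481126}{3760953} - \frac{749}{97788060} = \frac{15681853733921}{122592099207060}$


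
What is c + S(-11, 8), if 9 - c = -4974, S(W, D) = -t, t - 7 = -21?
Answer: 4997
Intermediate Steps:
t = -14 (t = 7 - 21 = -14)
S(W, D) = 14 (S(W, D) = -1*(-14) = 14)
c = 4983 (c = 9 - 1*(-4974) = 9 + 4974 = 4983)
c + S(-11, 8) = 4983 + 14 = 4997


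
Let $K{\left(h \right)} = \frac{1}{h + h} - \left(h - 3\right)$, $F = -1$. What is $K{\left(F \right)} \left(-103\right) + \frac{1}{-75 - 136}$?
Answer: $- \frac{152133}{422} \approx -360.5$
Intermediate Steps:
$K{\left(h \right)} = 3 + \frac{1}{2 h} - h$ ($K{\left(h \right)} = \frac{1}{2 h} - \left(-3 + h\right) = 3 + \frac{1}{2 h} - h$)
$K{\left(F \right)} \left(-103\right) + \frac{1}{-75 - 136} = \left(3 + \frac{1}{2 \left(-1\right)} - -1\right) \left(-103\right) + \frac{1}{-75 - 136} = \left(3 + \frac{1}{2} \left(-1\right) + 1\right) \left(-103\right) + \frac{1}{-211} = \left(3 - \frac{1}{2} + 1\right) \left(-103\right) - \frac{1}{211} = \frac{7}{2} \left(-103\right) - \frac{1}{211} = - \frac{721}{2} - \frac{1}{211} = - \frac{152133}{422}$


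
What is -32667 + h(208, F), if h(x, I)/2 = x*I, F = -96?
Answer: -72603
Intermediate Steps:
h(x, I) = 2*I*x (h(x, I) = 2*(x*I) = 2*(I*x) = 2*I*x)
-32667 + h(208, F) = -32667 + 2*(-96)*208 = -32667 - 39936 = -72603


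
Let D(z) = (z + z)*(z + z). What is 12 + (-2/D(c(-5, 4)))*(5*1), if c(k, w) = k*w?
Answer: 1919/160 ≈ 11.994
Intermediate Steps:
D(z) = 4*z² (D(z) = (2*z)*(2*z) = 4*z²)
12 + (-2/D(c(-5, 4)))*(5*1) = 12 + (-2/(4*(-5*4)²))*(5*1) = 12 - 2/(4*(-20)²)*5 = 12 - 2/(4*400)*5 = 12 - 2/1600*5 = 12 - 2*1/1600*5 = 12 - 1/800*5 = 12 - 1/160 = 1919/160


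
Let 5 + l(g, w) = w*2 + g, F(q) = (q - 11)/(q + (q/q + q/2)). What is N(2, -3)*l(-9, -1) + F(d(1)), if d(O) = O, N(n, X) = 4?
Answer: -68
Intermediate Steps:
F(q) = (-11 + q)/(1 + 3*q/2) (F(q) = (-11 + q)/(q + (1 + q*(½))) = (-11 + q)/(q + (1 + q/2)) = (-11 + q)/(1 + 3*q/2))
l(g, w) = -5 + g + 2*w (l(g, w) = -5 + (w*2 + g) = -5 + (2*w + g) = -5 + (g + 2*w) = -5 + g + 2*w)
N(2, -3)*l(-9, -1) + F(d(1)) = 4*(-5 - 9 + 2*(-1)) + 2*(-11 + 1)/(2 + 3*1) = 4*(-5 - 9 - 2) + 2*(-10)/(2 + 3) = 4*(-16) + 2*(-10)/5 = -64 + 2*(⅕)*(-10) = -64 - 4 = -68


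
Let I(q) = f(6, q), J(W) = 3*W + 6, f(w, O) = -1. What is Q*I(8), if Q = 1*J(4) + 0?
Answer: -18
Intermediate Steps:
J(W) = 6 + 3*W
I(q) = -1
Q = 18 (Q = 1*(6 + 3*4) + 0 = 1*(6 + 12) + 0 = 1*18 + 0 = 18 + 0 = 18)
Q*I(8) = 18*(-1) = -18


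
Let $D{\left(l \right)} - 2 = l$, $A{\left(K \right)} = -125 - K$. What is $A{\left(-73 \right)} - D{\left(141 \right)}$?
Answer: $-195$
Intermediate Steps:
$D{\left(l \right)} = 2 + l$
$A{\left(-73 \right)} - D{\left(141 \right)} = \left(-125 - -73\right) - \left(2 + 141\right) = \left(-125 + 73\right) - 143 = -52 - 143 = -195$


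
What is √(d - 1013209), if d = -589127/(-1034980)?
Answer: I*√271333063710755285/517490 ≈ 1006.6*I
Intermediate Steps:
d = 589127/1034980 (d = -589127*(-1/1034980) = 589127/1034980 ≈ 0.56922)
√(d - 1013209) = √(589127/1034980 - 1013209) = √(-1048650461693/1034980) = I*√271333063710755285/517490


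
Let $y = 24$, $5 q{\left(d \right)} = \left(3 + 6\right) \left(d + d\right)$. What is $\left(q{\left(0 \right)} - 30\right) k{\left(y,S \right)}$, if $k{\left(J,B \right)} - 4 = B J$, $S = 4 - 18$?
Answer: $9960$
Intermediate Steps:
$q{\left(d \right)} = \frac{18 d}{5}$ ($q{\left(d \right)} = \frac{\left(3 + 6\right) \left(d + d\right)}{5} = \frac{9 \cdot 2 d}{5} = \frac{18 d}{5}$)
$S = -14$ ($S = 4 - 18 = -14$)
$k{\left(J,B \right)} = 4 + B J$
$\left(q{\left(0 \right)} - 30\right) k{\left(y,S \right)} = \left(\frac{18}{5} \cdot 0 - 30\right) \left(4 - 336\right) = \left(0 - 30\right) \left(4 - 336\right) = \left(-30\right) \left(-332\right) = 9960$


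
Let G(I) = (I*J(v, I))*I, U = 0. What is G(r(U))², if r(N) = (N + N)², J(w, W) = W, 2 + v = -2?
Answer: 0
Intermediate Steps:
v = -4 (v = -2 - 2 = -4)
r(N) = 4*N² (r(N) = (2*N)² = 4*N²)
G(I) = I³ (G(I) = (I*I)*I = I²*I = I³)
G(r(U))² = ((4*0²)³)² = ((4*0)³)² = (0³)² = 0² = 0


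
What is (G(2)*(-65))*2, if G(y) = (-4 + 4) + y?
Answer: -260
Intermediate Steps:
G(y) = y (G(y) = 0 + y = y)
(G(2)*(-65))*2 = (2*(-65))*2 = -130*2 = -260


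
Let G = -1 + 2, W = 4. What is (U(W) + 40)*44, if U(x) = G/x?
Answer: 1771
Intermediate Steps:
G = 1
U(x) = 1/x
(U(W) + 40)*44 = (1/4 + 40)*44 = (161/4)*44 = 1771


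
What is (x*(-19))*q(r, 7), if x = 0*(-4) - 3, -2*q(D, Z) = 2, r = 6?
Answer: -57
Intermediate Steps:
q(D, Z) = -1 (q(D, Z) = -1/2*2 = -1)
x = -3 (x = 0 - 3 = -3)
(x*(-19))*q(r, 7) = -3*(-19)*(-1) = 57*(-1) = -57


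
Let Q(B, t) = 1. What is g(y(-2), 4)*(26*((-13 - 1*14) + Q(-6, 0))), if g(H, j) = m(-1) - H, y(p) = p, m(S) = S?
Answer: -676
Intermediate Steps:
g(H, j) = -1 - H
g(y(-2), 4)*(26*((-13 - 1*14) + Q(-6, 0))) = (-1 - 1*(-2))*(26*((-13 - 1*14) + 1)) = (-1 + 2)*(26*((-13 - 14) + 1)) = 1*(26*(-27 + 1)) = 1*(26*(-26)) = 1*(-676) = -676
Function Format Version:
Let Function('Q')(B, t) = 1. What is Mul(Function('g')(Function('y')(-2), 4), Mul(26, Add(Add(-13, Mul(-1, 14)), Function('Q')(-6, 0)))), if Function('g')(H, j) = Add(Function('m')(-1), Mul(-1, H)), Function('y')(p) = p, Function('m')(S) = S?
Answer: -676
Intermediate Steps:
Function('g')(H, j) = Add(-1, Mul(-1, H))
Mul(Function('g')(Function('y')(-2), 4), Mul(26, Add(Add(-13, Mul(-1, 14)), Function('Q')(-6, 0)))) = Mul(Add(-1, Mul(-1, -2)), Mul(26, Add(Add(-13, Mul(-1, 14)), 1))) = Mul(Add(-1, 2), Mul(26, Add(Add(-13, -14), 1))) = Mul(1, Mul(26, Add(-27, 1))) = Mul(1, Mul(26, -26)) = Mul(1, -676) = -676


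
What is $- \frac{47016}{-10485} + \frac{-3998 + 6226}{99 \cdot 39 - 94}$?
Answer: $\frac{22274428}{4388555} \approx 5.0756$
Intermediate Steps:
$- \frac{47016}{-10485} + \frac{-3998 + 6226}{99 \cdot 39 - 94} = \left(-47016\right) \left(- \frac{1}{10485}\right) + \frac{2228}{3861 - 94} = \frac{5224}{1165} + \frac{2228}{3767} = \frac{22274428}{4388555}$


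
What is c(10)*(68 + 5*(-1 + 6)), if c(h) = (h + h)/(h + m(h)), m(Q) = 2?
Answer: 155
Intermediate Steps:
c(h) = 2*h/(2 + h) (c(h) = (h + h)/(h + 2) = (2*h)/(2 + h) = 2*h/(2 + h))
c(10)*(68 + 5*(-1 + 6)) = (2*10/(2 + 10))*(68 + 5*(-1 + 6)) = (2*10/12)*(68 + 5*5) = (2*10*(1/12))*(68 + 25) = (5/3)*93 = 155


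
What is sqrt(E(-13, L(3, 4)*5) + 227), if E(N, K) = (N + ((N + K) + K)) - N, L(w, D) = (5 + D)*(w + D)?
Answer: 2*sqrt(211) ≈ 29.052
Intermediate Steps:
L(w, D) = (5 + D)*(D + w)
E(N, K) = N + 2*K (E(N, K) = (N + ((K + N) + K)) - N = (N + (N + 2*K)) - N = (2*K + 2*N) - N = N + 2*K)
sqrt(E(-13, L(3, 4)*5) + 227) = sqrt((-13 + 2*((4**2 + 5*4 + 5*3 + 4*3)*5)) + 227) = sqrt((-13 + 2*((16 + 20 + 15 + 12)*5)) + 227) = sqrt((-13 + 2*(63*5)) + 227) = sqrt((-13 + 2*315) + 227) = sqrt((-13 + 630) + 227) = sqrt(617 + 227) = sqrt(844) = 2*sqrt(211)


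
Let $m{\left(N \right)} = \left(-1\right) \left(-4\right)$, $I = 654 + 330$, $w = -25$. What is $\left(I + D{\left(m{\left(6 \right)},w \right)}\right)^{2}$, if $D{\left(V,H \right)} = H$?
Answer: $919681$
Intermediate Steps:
$I = 984$
$m{\left(N \right)} = 4$
$\left(I + D{\left(m{\left(6 \right)},w \right)}\right)^{2} = \left(984 - 25\right)^{2} = 959^{2} = 919681$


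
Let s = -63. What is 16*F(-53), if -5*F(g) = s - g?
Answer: 32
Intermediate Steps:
F(g) = 63/5 + g/5 (F(g) = -(-63 - g)/5 = 63/5 + g/5)
16*F(-53) = 16*(63/5 + (1/5)*(-53)) = 16*(63/5 - 53/5) = 16*2 = 32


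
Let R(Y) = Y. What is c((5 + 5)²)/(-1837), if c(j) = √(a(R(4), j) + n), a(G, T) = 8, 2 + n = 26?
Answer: -4*√2/1837 ≈ -0.0030794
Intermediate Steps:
n = 24 (n = -2 + 26 = 24)
c(j) = 4*√2 (c(j) = √(8 + 24) = √32 = 4*√2)
c((5 + 5)²)/(-1837) = (4*√2)/(-1837) = (4*√2)*(-1/1837) = -4*√2/1837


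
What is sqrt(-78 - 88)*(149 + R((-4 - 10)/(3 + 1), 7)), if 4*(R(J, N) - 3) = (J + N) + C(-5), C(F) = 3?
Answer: 1229*I*sqrt(166)/8 ≈ 1979.3*I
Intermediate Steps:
R(J, N) = 15/4 + J/4 + N/4 (R(J, N) = 3 + ((J + N) + 3)/4 = 3 + (3 + J + N)/4 = 3 + (3/4 + J/4 + N/4) = 15/4 + J/4 + N/4)
sqrt(-78 - 88)*(149 + R((-4 - 10)/(3 + 1), 7)) = sqrt(-78 - 88)*(149 + (15/4 + ((-4 - 10)/(3 + 1))/4 + (1/4)*7)) = sqrt(-166)*(149 + (15/4 + (-14/4)/4 + 7/4)) = (I*sqrt(166))*(149 + (15/4 + (-14*1/4)/4 + 7/4)) = (I*sqrt(166))*(149 + (15/4 + (1/4)*(-7/2) + 7/4)) = (I*sqrt(166))*(149 + (15/4 - 7/8 + 7/4)) = (I*sqrt(166))*(149 + 37/8) = (I*sqrt(166))*(1229/8) = 1229*I*sqrt(166)/8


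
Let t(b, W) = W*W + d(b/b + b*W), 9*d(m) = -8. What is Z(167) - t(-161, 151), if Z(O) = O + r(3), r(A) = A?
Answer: -203671/9 ≈ -22630.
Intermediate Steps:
d(m) = -8/9 (d(m) = (⅑)*(-8) = -8/9)
Z(O) = 3 + O (Z(O) = O + 3 = 3 + O)
t(b, W) = -8/9 + W² (t(b, W) = W*W - 8/9 = W² - 8/9 = -8/9 + W²)
Z(167) - t(-161, 151) = (3 + 167) - (-8/9 + 151²) = 170 - (-8/9 + 22801) = 170 - 1*205201/9 = 170 - 205201/9 = -203671/9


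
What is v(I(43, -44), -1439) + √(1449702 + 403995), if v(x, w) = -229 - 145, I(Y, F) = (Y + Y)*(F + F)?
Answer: -374 + √1853697 ≈ 987.51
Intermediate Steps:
I(Y, F) = 4*F*Y (I(Y, F) = (2*Y)*(2*F) = 4*F*Y)
v(x, w) = -374
v(I(43, -44), -1439) + √(1449702 + 403995) = -374 + √(1449702 + 403995) = -374 + √1853697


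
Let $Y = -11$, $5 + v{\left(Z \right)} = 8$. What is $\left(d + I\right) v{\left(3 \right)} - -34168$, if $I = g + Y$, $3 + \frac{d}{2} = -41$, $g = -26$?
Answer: $33793$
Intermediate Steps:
$d = -88$ ($d = -6 + 2 \left(-41\right) = -6 - 82 = -88$)
$v{\left(Z \right)} = 3$ ($v{\left(Z \right)} = -5 + 8 = 3$)
$I = -37$ ($I = -26 - 11 = -37$)
$\left(d + I\right) v{\left(3 \right)} - -34168 = \left(-88 - 37\right) 3 - -34168 = \left(-125\right) 3 + 34168 = -375 + 34168 = 33793$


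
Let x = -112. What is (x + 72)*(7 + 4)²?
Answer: -4840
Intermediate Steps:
(x + 72)*(7 + 4)² = (-112 + 72)*(7 + 4)² = -40*11² = -40*121 = -4840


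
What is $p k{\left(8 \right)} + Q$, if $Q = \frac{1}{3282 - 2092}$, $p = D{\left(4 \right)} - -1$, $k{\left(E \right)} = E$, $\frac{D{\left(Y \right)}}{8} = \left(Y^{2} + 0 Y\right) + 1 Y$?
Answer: $\frac{1532721}{1190} \approx 1288.0$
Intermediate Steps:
$D{\left(Y \right)} = 8 Y + 8 Y^{2}$ ($D{\left(Y \right)} = 8 \left(\left(Y^{2} + 0 Y\right) + 1 Y\right) = 8 \left(\left(Y^{2} + 0\right) + Y\right) = 8 \left(Y^{2} + Y\right) = 8 \left(Y + Y^{2}\right) = 8 Y + 8 Y^{2}$)
$p = 161$ ($p = 8 \cdot 4 \left(1 + 4\right) - -1 = 8 \cdot 4 \cdot 5 + 1 = 160 + 1 = 161$)
$Q = \frac{1}{1190} \approx 0.00084034$
$p k{\left(8 \right)} + Q = 161 \cdot 8 + \frac{1}{1190} = 1288 + \frac{1}{1190} = \frac{1532721}{1190}$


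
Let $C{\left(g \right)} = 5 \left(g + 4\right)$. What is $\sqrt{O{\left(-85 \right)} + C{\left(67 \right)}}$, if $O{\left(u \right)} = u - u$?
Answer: $\sqrt{355} \approx 18.841$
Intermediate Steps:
$O{\left(u \right)} = 0$
$C{\left(g \right)} = 20 + 5 g$ ($C{\left(g \right)} = 5 \left(4 + g\right) = 20 + 5 g$)
$\sqrt{O{\left(-85 \right)} + C{\left(67 \right)}} = \sqrt{0 + \left(20 + 5 \cdot 67\right)} = \sqrt{0 + \left(20 + 335\right)} = \sqrt{0 + 355} = \sqrt{355}$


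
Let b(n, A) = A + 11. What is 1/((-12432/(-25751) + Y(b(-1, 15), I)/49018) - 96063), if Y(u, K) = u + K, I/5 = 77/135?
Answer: -34081087986/3273915081561137 ≈ -1.0410e-5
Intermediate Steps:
b(n, A) = 11 + A
I = 77/27 (I = 5*(77/135) = 77/27 ≈ 2.8519)
Y(u, K) = K + u
1/((-12432/(-25751) + Y(b(-1, 15), I)/49018) - 96063) = 1/((-12432/(-25751) + (77/27 + (11 + 15))/49018) - 96063) = 1/((-12432*(-1/25751) + (77/27 + 26)*(1/49018)) - 96063) = 1/((12432/25751 + (779/27)*(1/49018)) - 96063) = 1/((12432/25751 + 779/1323486) - 96063) = 1/(16473637981/34081087986 - 96063) = 1/(-3273915081561137/34081087986) = -34081087986/3273915081561137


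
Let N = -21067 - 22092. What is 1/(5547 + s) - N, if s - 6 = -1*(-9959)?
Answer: 669482409/15512 ≈ 43159.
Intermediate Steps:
N = -43159
s = 9965 (s = 6 - 1*(-9959) = 6 + 9959 = 9965)
1/(5547 + s) - N = 1/(5547 + 9965) - 1*(-43159) = 1/15512 + 43159 = 669482409/15512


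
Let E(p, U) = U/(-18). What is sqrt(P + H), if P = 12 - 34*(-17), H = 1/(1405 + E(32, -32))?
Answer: sqrt(94577657339)/12661 ≈ 24.290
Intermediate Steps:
E(p, U) = -U/18 (E(p, U) = U*(-1/18) = -U/18)
H = 9/12661 (H = 1/(1405 - 1/18*(-32)) = 1/(1405 + 16/9) = 1/(12661/9) = 9/12661 ≈ 0.00071084)
P = 590 (P = 12 + 578 = 590)
sqrt(P + H) = sqrt(590 + 9/12661) = sqrt(7469999/12661) = sqrt(94577657339)/12661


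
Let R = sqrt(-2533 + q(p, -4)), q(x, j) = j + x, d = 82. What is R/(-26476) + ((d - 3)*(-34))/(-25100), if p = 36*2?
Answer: 1343/12550 - I*sqrt(2465)/26476 ≈ 0.10701 - 0.0018752*I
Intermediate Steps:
p = 72
R = I*sqrt(2465) (R = sqrt(-2533 + (-4 + 72)) = sqrt(-2533 + 68) = sqrt(-2465) = I*sqrt(2465) ≈ 49.649*I)
R/(-26476) + ((d - 3)*(-34))/(-25100) = (I*sqrt(2465))/(-26476) + ((82 - 3)*(-34))/(-25100) = (I*sqrt(2465))*(-1/26476) + (79*(-34))*(-1/25100) = -I*sqrt(2465)/26476 - 2686*(-1/25100) = -I*sqrt(2465)/26476 + 1343/12550 = 1343/12550 - I*sqrt(2465)/26476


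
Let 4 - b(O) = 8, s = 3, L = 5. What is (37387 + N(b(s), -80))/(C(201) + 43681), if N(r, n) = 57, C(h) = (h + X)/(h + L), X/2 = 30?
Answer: 7713464/8998547 ≈ 0.85719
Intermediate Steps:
X = 60 (X = 2*30 = 60)
b(O) = -4 (b(O) = 4 - 1*8 = 4 - 8 = -4)
C(h) = (60 + h)/(5 + h) (C(h) = (h + 60)/(h + 5) = (60 + h)/(5 + h))
(37387 + N(b(s), -80))/(C(201) + 43681) = (37387 + 57)/((60 + 201)/(5 + 201) + 43681) = 37444/(261/206 + 43681) = 37444/(8998547/206) = 37444*(206/8998547) = 7713464/8998547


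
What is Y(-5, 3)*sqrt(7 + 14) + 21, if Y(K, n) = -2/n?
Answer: 21 - 2*sqrt(21)/3 ≈ 17.945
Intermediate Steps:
Y(-5, 3)*sqrt(7 + 14) + 21 = (-2/3)*sqrt(7 + 14) + 21 = (-2*1/3)*sqrt(21) + 21 = -2*sqrt(21)/3 + 21 = 21 - 2*sqrt(21)/3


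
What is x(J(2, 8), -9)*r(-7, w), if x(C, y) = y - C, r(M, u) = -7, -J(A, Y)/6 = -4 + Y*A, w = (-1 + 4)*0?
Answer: -441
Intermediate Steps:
w = 0 (w = 3*0 = 0)
J(A, Y) = 24 - 6*A*Y (J(A, Y) = -6*(-4 + Y*A) = -6*(-4 + A*Y) = 24 - 6*A*Y)
x(J(2, 8), -9)*r(-7, w) = (-9 - (24 - 6*2*8))*(-7) = (-9 - (24 - 96))*(-7) = (-9 - 1*(-72))*(-7) = (-9 + 72)*(-7) = 63*(-7) = -441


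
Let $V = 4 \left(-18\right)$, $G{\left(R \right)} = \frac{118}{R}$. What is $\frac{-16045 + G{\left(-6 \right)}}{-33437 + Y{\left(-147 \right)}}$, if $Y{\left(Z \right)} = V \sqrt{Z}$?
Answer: $\frac{1611462778}{3356385051} - \frac{8096592 i \sqrt{3}}{1118795017} \approx 0.48012 - 0.012535 i$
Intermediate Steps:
$V = -72$
$Y{\left(Z \right)} = - 72 \sqrt{Z}$
$\frac{-16045 + G{\left(-6 \right)}}{-33437 + Y{\left(-147 \right)}} = \frac{-16045 + \frac{118}{-6}}{-33437 - 72 \sqrt{-147}} = \frac{-16045 + 118 \left(- \frac{1}{6}\right)}{-33437 - 72 \cdot 7 i \sqrt{3}} = \frac{-16045 - \frac{59}{3}}{-33437 - 504 i \sqrt{3}} = - \frac{48194}{3 \left(-33437 - 504 i \sqrt{3}\right)}$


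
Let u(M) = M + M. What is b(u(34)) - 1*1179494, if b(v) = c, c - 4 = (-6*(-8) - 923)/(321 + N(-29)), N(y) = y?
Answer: -344411955/292 ≈ -1.1795e+6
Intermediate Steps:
u(M) = 2*M
c = 293/292 (c = 4 + (-6*(-8) - 923)/(321 - 29) = 4 + (48 - 923)/292 = 4 - 875*1/292 = 4 - 875/292 = 293/292 ≈ 1.0034)
b(v) = 293/292
b(u(34)) - 1*1179494 = 293/292 - 1*1179494 = 293/292 - 1179494 = -344411955/292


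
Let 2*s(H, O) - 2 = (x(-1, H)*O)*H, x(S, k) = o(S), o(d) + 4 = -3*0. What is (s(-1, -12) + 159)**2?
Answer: 18496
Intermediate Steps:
o(d) = -4 (o(d) = -4 - 3*0 = -4 + 0 = -4)
x(S, k) = -4
s(H, O) = 1 - 2*H*O (s(H, O) = 1 + ((-4*O)*H)/2 = 1 + (-4*H*O)/2 = 1 - 2*H*O)
(s(-1, -12) + 159)**2 = ((1 - 2*(-1)*(-12)) + 159)**2 = ((1 - 24) + 159)**2 = (-23 + 159)**2 = 136**2 = 18496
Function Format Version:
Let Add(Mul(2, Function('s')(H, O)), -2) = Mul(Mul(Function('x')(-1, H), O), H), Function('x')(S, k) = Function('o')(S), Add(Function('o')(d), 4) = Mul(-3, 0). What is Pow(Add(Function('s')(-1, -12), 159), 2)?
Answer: 18496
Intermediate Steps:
Function('o')(d) = -4 (Function('o')(d) = Add(-4, Mul(-3, 0)) = Add(-4, 0) = -4)
Function('x')(S, k) = -4
Function('s')(H, O) = Add(1, Mul(-2, H, O)) (Function('s')(H, O) = Add(1, Mul(Rational(1, 2), Mul(Mul(-4, O), H))) = Add(1, Mul(Rational(1, 2), Mul(-4, H, O))) = Add(1, Mul(-2, H, O)))
Pow(Add(Function('s')(-1, -12), 159), 2) = Pow(Add(Add(1, Mul(-2, -1, -12)), 159), 2) = Pow(Add(Add(1, -24), 159), 2) = Pow(Add(-23, 159), 2) = Pow(136, 2) = 18496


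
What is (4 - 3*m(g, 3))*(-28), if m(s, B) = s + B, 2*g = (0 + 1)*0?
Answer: 140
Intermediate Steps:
g = 0 (g = ((0 + 1)*0)/2 = (1*0)/2 = (1/2)*0 = 0)
m(s, B) = B + s
(4 - 3*m(g, 3))*(-28) = (4 - 3*(3 + 0))*(-28) = (4 - 3*3)*(-28) = (4 - 9)*(-28) = -5*(-28) = 140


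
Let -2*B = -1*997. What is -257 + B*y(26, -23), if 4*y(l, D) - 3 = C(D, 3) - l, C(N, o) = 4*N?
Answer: -116711/8 ≈ -14589.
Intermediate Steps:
B = 997/2 (B = -(-1)*997/2 = -1/2*(-997) = 997/2 ≈ 498.50)
y(l, D) = 3/4 + D - l/4 (y(l, D) = 3/4 + (4*D - l)/4 = 3/4 + (-l + 4*D)/4 = 3/4 + (D - l/4) = 3/4 + D - l/4)
-257 + B*y(26, -23) = -257 + 997*(3/4 - 23 - 1/4*26)/2 = -257 + 997*(3/4 - 23 - 13/2)/2 = -257 + (997/2)*(-115/4) = -257 - 114655/8 = -116711/8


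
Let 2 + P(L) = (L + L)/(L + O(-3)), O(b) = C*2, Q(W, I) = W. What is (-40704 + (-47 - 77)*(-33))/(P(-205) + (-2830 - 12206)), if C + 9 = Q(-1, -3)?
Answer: 411885/169157 ≈ 2.4349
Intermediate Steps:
C = -10 (C = -9 - 1 = -10)
O(b) = -20 (O(b) = -10*2 = -20)
P(L) = -2 + 2*L/(-20 + L) (P(L) = -2 + (L + L)/(L - 20) = -2 + (2*L)/(-20 + L) = -2 + 2*L/(-20 + L))
(-40704 + (-47 - 77)*(-33))/(P(-205) + (-2830 - 12206)) = (-40704 + (-47 - 77)*(-33))/(40/(-20 - 205) + (-2830 - 12206)) = (-40704 - 124*(-33))/(40/(-225) - 15036) = (-40704 + 4092)/(40*(-1/225) - 15036) = -36612/(-8/45 - 15036) = -36612/(-676628/45) = -36612*(-45/676628) = 411885/169157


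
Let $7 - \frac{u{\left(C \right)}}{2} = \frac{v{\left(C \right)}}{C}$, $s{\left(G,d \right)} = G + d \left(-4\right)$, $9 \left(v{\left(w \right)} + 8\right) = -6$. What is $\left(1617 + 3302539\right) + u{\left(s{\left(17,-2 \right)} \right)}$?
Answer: $\frac{247812802}{75} \approx 3.3042 \cdot 10^{6}$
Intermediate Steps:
$v{\left(w \right)} = - \frac{26}{3}$ ($v{\left(w \right)} = -8 + \frac{1}{9} \left(-6\right) = -8 - \frac{2}{3} = - \frac{26}{3}$)
$s{\left(G,d \right)} = G - 4 d$
$u{\left(C \right)} = 14 + \frac{52}{3 C}$ ($u{\left(C \right)} = 14 - 2 \left(- \frac{26}{3 C}\right) = 14 + \frac{52}{3 C}$)
$\left(1617 + 3302539\right) + u{\left(s{\left(17,-2 \right)} \right)} = \left(1617 + 3302539\right) + \left(14 + \frac{52}{3 \left(17 - -8\right)}\right) = 3304156 + \left(14 + \frac{52}{3 \left(17 + 8\right)}\right) = 3304156 + \left(14 + \frac{52}{3 \cdot 25}\right) = 3304156 + \left(14 + \frac{52}{3} \cdot \frac{1}{25}\right) = 3304156 + \left(14 + \frac{52}{75}\right) = 3304156 + \frac{1102}{75} = \frac{247812802}{75}$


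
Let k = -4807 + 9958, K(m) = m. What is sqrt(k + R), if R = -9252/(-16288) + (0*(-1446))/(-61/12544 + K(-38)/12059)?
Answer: sqrt(21354774330)/2036 ≈ 71.774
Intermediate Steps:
R = 2313/4072 (R = -9252/(-16288) + (0*(-1446))/(-61/12544 - 38/12059) = -9252*(-1/16288) + 0/(-61*1/12544 - 38*1/12059) = 2313/4072 + 0/(-61/12544 - 38/12059) = 2313/4072 + 0/(-1212271/151268096) = 2313/4072 + 0*(-151268096/1212271) = 2313/4072 + 0 = 2313/4072 ≈ 0.56803)
k = 5151
sqrt(k + R) = sqrt(5151 + 2313/4072) = sqrt(20977185/4072) = sqrt(21354774330)/2036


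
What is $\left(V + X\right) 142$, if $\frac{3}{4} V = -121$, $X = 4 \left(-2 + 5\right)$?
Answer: $- \frac{63616}{3} \approx -21205.0$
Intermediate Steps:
$X = 12$ ($X = 4 \cdot 3 = 12$)
$V = - \frac{484}{3}$ ($V = \frac{4}{3} \left(-121\right) = - \frac{484}{3} \approx -161.33$)
$\left(V + X\right) 142 = \left(- \frac{484}{3} + 12\right) 142 = \left(- \frac{448}{3}\right) 142 = - \frac{63616}{3}$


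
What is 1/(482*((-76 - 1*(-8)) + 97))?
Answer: 1/13978 ≈ 7.1541e-5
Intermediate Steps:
1/(482*((-76 - 1*(-8)) + 97)) = 1/(482*((-76 + 8) + 97)) = 1/(482*(-68 + 97)) = 1/(482*29) = 1/13978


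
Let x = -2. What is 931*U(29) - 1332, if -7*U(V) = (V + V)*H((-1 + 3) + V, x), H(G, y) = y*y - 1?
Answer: -24474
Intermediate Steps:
H(G, y) = -1 + y² (H(G, y) = y² - 1 = -1 + y²)
U(V) = -6*V/7 (U(V) = -(V + V)*(-1 + (-2)²)/7 = -2*V*(-1 + 4)/7 = -2*V*3/7 = -6*V/7)
931*U(29) - 1332 = 931*(-6/7*29) - 1332 = 931*(-174/7) - 1332 = -23142 - 1332 = -24474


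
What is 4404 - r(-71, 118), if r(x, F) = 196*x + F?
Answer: 18202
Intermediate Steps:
r(x, F) = F + 196*x
4404 - r(-71, 118) = 4404 - (118 + 196*(-71)) = 4404 - (118 - 13916) = 4404 - 1*(-13798) = 4404 + 13798 = 18202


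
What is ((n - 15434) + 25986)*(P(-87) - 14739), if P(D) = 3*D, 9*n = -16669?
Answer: -391495000/3 ≈ -1.3050e+8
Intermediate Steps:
n = -16669/9 (n = (1/9)*(-16669) = -16669/9 ≈ -1852.1)
((n - 15434) + 25986)*(P(-87) - 14739) = ((-16669/9 - 15434) + 25986)*(3*(-87) - 14739) = (-155575/9 + 25986)*(-261 - 14739) = (78299/9)*(-15000) = -391495000/3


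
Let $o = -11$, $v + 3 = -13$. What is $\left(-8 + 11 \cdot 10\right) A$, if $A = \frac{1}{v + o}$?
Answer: $- \frac{34}{9} \approx -3.7778$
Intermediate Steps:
$v = -16$ ($v = -3 - 13 = -16$)
$A = - \frac{1}{27}$ ($A = \frac{1}{-16 - 11} = \frac{1}{-27} = - \frac{1}{27} \approx -0.037037$)
$\left(-8 + 11 \cdot 10\right) A = \left(-8 + 11 \cdot 10\right) \left(- \frac{1}{27}\right) = \left(-8 + 110\right) \left(- \frac{1}{27}\right) = 102 \left(- \frac{1}{27}\right) = - \frac{34}{9}$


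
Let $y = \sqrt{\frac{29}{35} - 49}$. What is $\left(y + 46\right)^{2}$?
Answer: $\frac{\left(1610 + i \sqrt{59010}\right)^{2}}{1225} \approx 2067.8 + 638.53 i$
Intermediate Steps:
$y = \frac{i \sqrt{59010}}{35}$ ($y = \sqrt{29 \cdot \frac{1}{35} - 49} = \sqrt{\frac{29}{35} - 49} = \sqrt{- \frac{1686}{35}} = \frac{i \sqrt{59010}}{35} \approx 6.9406 i$)
$\left(y + 46\right)^{2} = \left(\frac{i \sqrt{59010}}{35} + 46\right)^{2} = \left(46 + \frac{i \sqrt{59010}}{35}\right)^{2}$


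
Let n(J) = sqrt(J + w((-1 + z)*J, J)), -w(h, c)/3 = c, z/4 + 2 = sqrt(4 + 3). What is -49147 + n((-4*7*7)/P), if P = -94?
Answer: -49147 + 14*I*sqrt(47)/47 ≈ -49147.0 + 2.0421*I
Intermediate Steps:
z = -8 + 4*sqrt(7) (z = -8 + 4*sqrt(4 + 3) = -8 + 4*sqrt(7) ≈ 2.5830)
w(h, c) = -3*c
n(J) = sqrt(2)*sqrt(-J) (n(J) = sqrt(J - 3*J) = sqrt(-2*J) = sqrt(2)*sqrt(-J))
-49147 + n((-4*7*7)/P) = -49147 + sqrt(2)*sqrt(--4*7*7/(-94)) = -49147 + sqrt(2)*sqrt(-(-28*7)*(-1)/94) = -49147 + sqrt(2)*sqrt(-(-196)*(-1)/94) = -49147 + sqrt(2)*sqrt(-1*98/47) = -49147 + sqrt(2)*sqrt(-98/47) = -49147 + sqrt(2)*(7*I*sqrt(94)/47) = -49147 + 14*I*sqrt(47)/47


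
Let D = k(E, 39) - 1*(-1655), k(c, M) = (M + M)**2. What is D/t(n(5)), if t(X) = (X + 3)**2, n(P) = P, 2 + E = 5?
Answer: 7739/64 ≈ 120.92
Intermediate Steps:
E = 3 (E = -2 + 5 = 3)
t(X) = (3 + X)**2
k(c, M) = 4*M**2 (k(c, M) = (2*M)**2 = 4*M**2)
D = 7739 (D = 4*39**2 - 1*(-1655) = 4*1521 + 1655 = 6084 + 1655 = 7739)
D/t(n(5)) = 7739/((3 + 5)**2) = 7739/(8**2) = 7739/64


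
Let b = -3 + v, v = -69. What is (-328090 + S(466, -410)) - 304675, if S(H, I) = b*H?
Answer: -666317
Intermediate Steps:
b = -72 (b = -3 - 69 = -72)
S(H, I) = -72*H
(-328090 + S(466, -410)) - 304675 = (-328090 - 72*466) - 304675 = (-328090 - 33552) - 304675 = -361642 - 304675 = -666317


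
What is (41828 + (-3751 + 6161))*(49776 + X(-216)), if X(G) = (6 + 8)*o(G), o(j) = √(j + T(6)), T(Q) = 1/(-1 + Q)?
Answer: 2201990688 + 619332*I*√5395/5 ≈ 2.202e+9 + 9.0981e+6*I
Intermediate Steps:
o(j) = √(⅕ + j) (o(j) = √(j + 1/(-1 + 6)) = √(j + 1/5) = √(j + ⅕) = √(⅕ + j))
X(G) = 14*√(5 + 25*G)/5 (X(G) = (6 + 8)*(√(5 + 25*G)/5) = 14*(√(5 + 25*G)/5) = 14*√(5 + 25*G)/5)
(41828 + (-3751 + 6161))*(49776 + X(-216)) = (41828 + (-3751 + 6161))*(49776 + 14*√(5 + 25*(-216))/5) = (41828 + 2410)*(49776 + 14*√(5 - 5400)/5) = 44238*(49776 + 14*√(-5395)/5) = 44238*(49776 + 14*(I*√5395)/5) = 44238*(49776 + 14*I*√5395/5) = 2201990688 + 619332*I*√5395/5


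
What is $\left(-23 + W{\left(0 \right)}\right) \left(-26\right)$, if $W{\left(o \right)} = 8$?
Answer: $390$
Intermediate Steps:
$\left(-23 + W{\left(0 \right)}\right) \left(-26\right) = \left(-23 + 8\right) \left(-26\right) = \left(-15\right) \left(-26\right) = 390$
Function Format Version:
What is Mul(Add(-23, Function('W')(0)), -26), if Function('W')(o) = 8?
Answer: 390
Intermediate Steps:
Mul(Add(-23, Function('W')(0)), -26) = Mul(Add(-23, 8), -26) = Mul(-15, -26) = 390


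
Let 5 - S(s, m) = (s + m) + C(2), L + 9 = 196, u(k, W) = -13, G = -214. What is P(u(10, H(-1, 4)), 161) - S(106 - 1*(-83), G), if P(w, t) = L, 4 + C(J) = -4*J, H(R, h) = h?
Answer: 145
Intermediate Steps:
L = 187 (L = -9 + 196 = 187)
C(J) = -4 - 4*J
P(w, t) = 187
S(s, m) = 17 - m - s (S(s, m) = 5 - ((s + m) + (-4 - 4*2)) = 5 - ((m + s) + (-4 - 8)) = 5 - ((m + s) - 12) = 5 - (-12 + m + s) = 5 + (12 - m - s) = 17 - m - s)
P(u(10, H(-1, 4)), 161) - S(106 - 1*(-83), G) = 187 - (17 - 1*(-214) - (106 - 1*(-83))) = 187 - (17 + 214 - (106 + 83)) = 187 - (17 + 214 - 1*189) = 187 - (17 + 214 - 189) = 187 - 1*42 = 187 - 42 = 145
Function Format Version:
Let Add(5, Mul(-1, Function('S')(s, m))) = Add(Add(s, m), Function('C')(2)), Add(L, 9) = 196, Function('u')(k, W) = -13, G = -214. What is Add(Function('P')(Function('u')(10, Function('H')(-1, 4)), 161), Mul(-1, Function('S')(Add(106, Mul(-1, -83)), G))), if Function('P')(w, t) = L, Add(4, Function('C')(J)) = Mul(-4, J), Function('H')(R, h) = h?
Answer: 145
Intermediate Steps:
L = 187 (L = Add(-9, 196) = 187)
Function('C')(J) = Add(-4, Mul(-4, J))
Function('P')(w, t) = 187
Function('S')(s, m) = Add(17, Mul(-1, m), Mul(-1, s)) (Function('S')(s, m) = Add(5, Mul(-1, Add(Add(s, m), Add(-4, Mul(-4, 2))))) = Add(5, Mul(-1, Add(Add(m, s), Add(-4, -8)))) = Add(5, Mul(-1, Add(Add(m, s), -12))) = Add(5, Mul(-1, Add(-12, m, s))) = Add(5, Add(12, Mul(-1, m), Mul(-1, s))) = Add(17, Mul(-1, m), Mul(-1, s)))
Add(Function('P')(Function('u')(10, Function('H')(-1, 4)), 161), Mul(-1, Function('S')(Add(106, Mul(-1, -83)), G))) = Add(187, Mul(-1, Add(17, Mul(-1, -214), Mul(-1, Add(106, Mul(-1, -83)))))) = Add(187, Mul(-1, Add(17, 214, Mul(-1, Add(106, 83))))) = Add(187, Mul(-1, Add(17, 214, Mul(-1, 189)))) = Add(187, Mul(-1, Add(17, 214, -189))) = Add(187, Mul(-1, 42)) = Add(187, -42) = 145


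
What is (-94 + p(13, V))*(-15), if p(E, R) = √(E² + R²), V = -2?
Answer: 1410 - 15*√173 ≈ 1212.7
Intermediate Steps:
(-94 + p(13, V))*(-15) = (-94 + √(13² + (-2)²))*(-15) = (-94 + √(169 + 4))*(-15) = (-94 + √173)*(-15) = 1410 - 15*√173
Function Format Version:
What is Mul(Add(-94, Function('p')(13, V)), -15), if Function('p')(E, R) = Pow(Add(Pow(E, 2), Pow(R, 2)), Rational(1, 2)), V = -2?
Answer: Add(1410, Mul(-15, Pow(173, Rational(1, 2)))) ≈ 1212.7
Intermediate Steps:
Mul(Add(-94, Function('p')(13, V)), -15) = Mul(Add(-94, Pow(Add(Pow(13, 2), Pow(-2, 2)), Rational(1, 2))), -15) = Mul(Add(-94, Pow(Add(169, 4), Rational(1, 2))), -15) = Mul(Add(-94, Pow(173, Rational(1, 2))), -15) = Add(1410, Mul(-15, Pow(173, Rational(1, 2))))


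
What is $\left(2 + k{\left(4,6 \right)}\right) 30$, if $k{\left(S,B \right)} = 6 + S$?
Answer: $360$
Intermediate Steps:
$\left(2 + k{\left(4,6 \right)}\right) 30 = \left(2 + \left(6 + 4\right)\right) 30 = \left(2 + 10\right) 30 = 12 \cdot 30 = 360$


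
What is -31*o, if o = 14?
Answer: -434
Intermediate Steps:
-31*o = -31*14 = -434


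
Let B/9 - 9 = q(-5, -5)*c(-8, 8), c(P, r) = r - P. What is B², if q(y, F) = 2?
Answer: 136161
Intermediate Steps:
B = 369 (B = 81 + 9*(2*(8 - 1*(-8))) = 81 + 9*(2*(8 + 8)) = 81 + 9*(2*16) = 81 + 9*32 = 81 + 288 = 369)
B² = 369² = 136161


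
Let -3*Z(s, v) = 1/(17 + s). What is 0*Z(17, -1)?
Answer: 0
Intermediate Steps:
Z(s, v) = -1/(3*(17 + s))
0*Z(17, -1) = 0*(-1/(51 + 3*17)) = 0*(-1/(51 + 51)) = 0*(-1/102) = 0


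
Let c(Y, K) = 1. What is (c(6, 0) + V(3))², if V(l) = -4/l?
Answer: ⅑ ≈ 0.11111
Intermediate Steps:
(c(6, 0) + V(3))² = (1 - 4/3)² = (-⅓)² = ⅑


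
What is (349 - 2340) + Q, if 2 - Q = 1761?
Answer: -3750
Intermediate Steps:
Q = -1759 (Q = 2 - 1*1761 = 2 - 1761 = -1759)
(349 - 2340) + Q = (349 - 2340) - 1759 = -1991 - 1759 = -3750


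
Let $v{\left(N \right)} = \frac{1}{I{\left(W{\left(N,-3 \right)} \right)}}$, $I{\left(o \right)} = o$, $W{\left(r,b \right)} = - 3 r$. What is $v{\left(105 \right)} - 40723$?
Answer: $- \frac{12827746}{315} \approx -40723.0$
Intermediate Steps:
$v{\left(N \right)} = - \frac{1}{3 N}$ ($v{\left(N \right)} = \frac{1}{\left(-3\right) N} = - \frac{1}{3 N}$)
$v{\left(105 \right)} - 40723 = - \frac{1}{3 \cdot 105} - 40723 = \left(- \frac{1}{3}\right) \frac{1}{105} - 40723 = - \frac{1}{315} - 40723 = - \frac{12827746}{315}$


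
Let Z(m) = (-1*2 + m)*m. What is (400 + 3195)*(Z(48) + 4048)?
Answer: 22490320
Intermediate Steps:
Z(m) = m*(-2 + m) (Z(m) = (-2 + m)*m = m*(-2 + m))
(400 + 3195)*(Z(48) + 4048) = (400 + 3195)*(48*(-2 + 48) + 4048) = 3595*(48*46 + 4048) = 3595*(2208 + 4048) = 3595*6256 = 22490320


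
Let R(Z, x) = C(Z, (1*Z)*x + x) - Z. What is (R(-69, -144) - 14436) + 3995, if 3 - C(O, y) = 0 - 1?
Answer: -10368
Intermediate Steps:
C(O, y) = 4 (C(O, y) = 3 - (0 - 1) = 3 - 1*(-1) = 3 + 1 = 4)
R(Z, x) = 4 - Z
(R(-69, -144) - 14436) + 3995 = ((4 - 1*(-69)) - 14436) + 3995 = ((4 + 69) - 14436) + 3995 = (73 - 14436) + 3995 = -14363 + 3995 = -10368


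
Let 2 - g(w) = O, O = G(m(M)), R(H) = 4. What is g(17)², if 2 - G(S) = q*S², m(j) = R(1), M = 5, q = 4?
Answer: 4096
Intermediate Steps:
m(j) = 4
G(S) = 2 - 4*S²
O = -62 (O = 2 - 4*4² = 2 - 4*16 = 2 - 64 = -62)
g(w) = 64 (g(w) = 2 - 1*(-62) = 2 + 62 = 64)
g(17)² = 64² = 4096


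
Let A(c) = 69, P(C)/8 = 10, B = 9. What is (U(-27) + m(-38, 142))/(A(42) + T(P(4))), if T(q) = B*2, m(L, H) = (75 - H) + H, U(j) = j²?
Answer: 268/29 ≈ 9.2414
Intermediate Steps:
P(C) = 80 (P(C) = 8*10 = 80)
m(L, H) = 75
T(q) = 18 (T(q) = 9*2 = 18)
(U(-27) + m(-38, 142))/(A(42) + T(P(4))) = ((-27)² + 75)/(69 + 18) = (729 + 75)/87 = 804*(1/87) = 268/29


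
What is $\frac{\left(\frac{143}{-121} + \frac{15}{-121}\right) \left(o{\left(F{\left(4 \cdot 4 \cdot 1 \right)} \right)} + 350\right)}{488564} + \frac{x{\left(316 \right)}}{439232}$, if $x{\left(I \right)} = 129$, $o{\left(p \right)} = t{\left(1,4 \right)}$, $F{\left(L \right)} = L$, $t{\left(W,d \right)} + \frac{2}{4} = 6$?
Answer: $- \frac{4261306683}{6491436521152} \approx -0.00065645$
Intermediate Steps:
$t{\left(W,d \right)} = \frac{11}{2}$ ($t{\left(W,d \right)} = - \frac{1}{2} + 6 = \frac{11}{2}$)
$o{\left(p \right)} = \frac{11}{2}$
$\frac{\left(\frac{143}{-121} + \frac{15}{-121}\right) \left(o{\left(F{\left(4 \cdot 4 \cdot 1 \right)} \right)} + 350\right)}{488564} + \frac{x{\left(316 \right)}}{439232} = \frac{\left(\frac{143}{-121} + \frac{15}{-121}\right) \left(\frac{11}{2} + 350\right)}{488564} + \frac{129}{439232} = \left(143 \left(- \frac{1}{121}\right) + 15 \left(- \frac{1}{121}\right)\right) \frac{711}{2} \cdot \frac{1}{488564} + 129 \cdot \frac{1}{439232} = \left(- \frac{13}{11} - \frac{15}{121}\right) \frac{711}{2} \cdot \frac{1}{488564} + \frac{129}{439232} = \left(- \frac{158}{121}\right) \frac{711}{2} \cdot \frac{1}{488564} + \frac{129}{439232} = \left(- \frac{56169}{121}\right) \frac{1}{488564} + \frac{129}{439232} = - \frac{56169}{59116244} + \frac{129}{439232} = - \frac{4261306683}{6491436521152}$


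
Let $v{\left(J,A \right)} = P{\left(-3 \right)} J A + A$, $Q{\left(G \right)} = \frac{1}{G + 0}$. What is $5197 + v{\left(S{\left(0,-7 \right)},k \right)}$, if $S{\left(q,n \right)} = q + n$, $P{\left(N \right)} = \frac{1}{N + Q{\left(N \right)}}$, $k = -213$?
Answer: $\frac{45367}{10} \approx 4536.7$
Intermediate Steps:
$Q{\left(G \right)} = \frac{1}{G}$
$P{\left(N \right)} = \frac{1}{N + \frac{1}{N}}$
$S{\left(q,n \right)} = n + q$
$v{\left(J,A \right)} = A - \frac{3 A J}{10}$ ($v{\left(J,A \right)} = - \frac{3}{1 + \left(-3\right)^{2}} J A + A = - \frac{3}{1 + 9} J A + A = - \frac{3}{10} J A + A = \left(-3\right) \frac{1}{10} J A + A = - \frac{3 J}{10} A + A = - \frac{3 A J}{10} + A = A - \frac{3 A J}{10}$)
$5197 + v{\left(S{\left(0,-7 \right)},k \right)} = 5197 + \frac{1}{10} \left(-213\right) \left(10 - 3 \left(-7 + 0\right)\right) = 5197 + \frac{1}{10} \left(-213\right) \left(10 - -21\right) = 5197 + \frac{1}{10} \left(-213\right) \left(10 + 21\right) = 5197 + \frac{1}{10} \left(-213\right) 31 = 5197 - \frac{6603}{10} = \frac{45367}{10}$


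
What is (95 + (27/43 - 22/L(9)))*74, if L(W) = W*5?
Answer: 13622956/1935 ≈ 7040.3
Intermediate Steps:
L(W) = 5*W
(95 + (27/43 - 22/L(9)))*74 = (95 + (27/43 - 22/(5*9)))*74 = (95 + (27*(1/43) - 22/45))*74 = (95 + (27/43 - 22*1/45))*74 = (95 + (27/43 - 22/45))*74 = (95 + 269/1935)*74 = (184094/1935)*74 = 13622956/1935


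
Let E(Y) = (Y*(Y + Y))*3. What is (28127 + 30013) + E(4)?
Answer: 58236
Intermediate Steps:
E(Y) = 6*Y**2 (E(Y) = (Y*(2*Y))*3 = (2*Y**2)*3 = 6*Y**2)
(28127 + 30013) + E(4) = (28127 + 30013) + 6*4**2 = 58140 + 6*16 = 58140 + 96 = 58236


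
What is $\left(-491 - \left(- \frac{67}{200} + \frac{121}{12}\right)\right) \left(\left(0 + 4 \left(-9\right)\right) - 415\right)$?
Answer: $\frac{135502499}{600} \approx 2.2584 \cdot 10^{5}$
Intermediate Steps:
$\left(-491 - \left(- \frac{67}{200} + \frac{121}{12}\right)\right) \left(\left(0 + 4 \left(-9\right)\right) - 415\right) = \left(-491 - \frac{5849}{600}\right) \left(\left(0 - 36\right) - 415\right) = \left(-491 + \left(- \frac{121}{12} + \frac{67}{200}\right)\right) \left(-36 - 415\right) = \left(-491 - \frac{5849}{600}\right) \left(-451\right) = \left(- \frac{300449}{600}\right) \left(-451\right) = \frac{135502499}{600}$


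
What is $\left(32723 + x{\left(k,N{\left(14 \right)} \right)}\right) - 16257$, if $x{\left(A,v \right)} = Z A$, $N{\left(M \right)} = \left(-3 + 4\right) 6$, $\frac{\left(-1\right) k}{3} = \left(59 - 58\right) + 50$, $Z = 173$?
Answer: $-10003$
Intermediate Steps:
$k = -153$ ($k = - 3 \left(\left(59 - 58\right) + 50\right) = - 3 \left(1 + 50\right) = \left(-3\right) 51 = -153$)
$N{\left(M \right)} = 6$ ($N{\left(M \right)} = 1 \cdot 6 = 6$)
$x{\left(A,v \right)} = 173 A$
$\left(32723 + x{\left(k,N{\left(14 \right)} \right)}\right) - 16257 = \left(32723 + 173 \left(-153\right)\right) - 16257 = \left(32723 - 26469\right) - 16257 = 6254 - 16257 = -10003$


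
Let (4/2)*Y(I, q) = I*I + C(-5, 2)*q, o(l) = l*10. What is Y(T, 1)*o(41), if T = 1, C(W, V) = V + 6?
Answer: 1845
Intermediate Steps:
o(l) = 10*l
C(W, V) = 6 + V
Y(I, q) = I²/2 + 4*q (Y(I, q) = (I*I + (6 + 2)*q)/2 = (I² + 8*q)/2 = I²/2 + 4*q)
Y(T, 1)*o(41) = ((½)*1² + 4*1)*(10*41) = ((½)*1 + 4)*410 = (½ + 4)*410 = (9/2)*410 = 1845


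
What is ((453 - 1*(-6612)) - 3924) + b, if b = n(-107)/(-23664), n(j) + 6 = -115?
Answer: 74328745/23664 ≈ 3141.0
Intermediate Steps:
n(j) = -121 (n(j) = -6 - 115 = -121)
b = 121/23664 (b = -121/(-23664) = -121*(-1/23664) = 121/23664 ≈ 0.0051133)
((453 - 1*(-6612)) - 3924) + b = ((453 - 1*(-6612)) - 3924) + 121/23664 = ((453 + 6612) - 3924) + 121/23664 = (7065 - 3924) + 121/23664 = 3141 + 121/23664 = 74328745/23664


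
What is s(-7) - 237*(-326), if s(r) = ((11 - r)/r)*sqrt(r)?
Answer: 77262 - 18*I*sqrt(7)/7 ≈ 77262.0 - 6.8034*I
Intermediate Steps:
s(r) = (11 - r)/sqrt(r) (s(r) = ((11 - r)/r)*sqrt(r) = (11 - r)/sqrt(r))
s(-7) - 237*(-326) = (11 - 1*(-7))/sqrt(-7) - 237*(-326) = (-I*sqrt(7)/7)*(11 + 7) + 77262 = -I*sqrt(7)/7*18 + 77262 = -18*I*sqrt(7)/7 + 77262 = 77262 - 18*I*sqrt(7)/7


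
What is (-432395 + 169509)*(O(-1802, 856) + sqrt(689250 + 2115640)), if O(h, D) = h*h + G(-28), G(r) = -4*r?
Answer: -853673913976 - 262886*sqrt(2804890) ≈ -8.5411e+11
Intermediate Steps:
O(h, D) = 112 + h**2 (O(h, D) = h*h - 4*(-28) = h**2 + 112 = 112 + h**2)
(-432395 + 169509)*(O(-1802, 856) + sqrt(689250 + 2115640)) = (-432395 + 169509)*((112 + (-1802)**2) + sqrt(689250 + 2115640)) = -262886*((112 + 3247204) + sqrt(2804890)) = -262886*(3247316 + sqrt(2804890)) = -853673913976 - 262886*sqrt(2804890)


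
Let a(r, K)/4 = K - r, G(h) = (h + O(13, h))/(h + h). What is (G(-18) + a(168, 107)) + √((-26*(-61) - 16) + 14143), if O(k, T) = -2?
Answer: -2191/9 + √15713 ≈ -118.09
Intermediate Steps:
G(h) = (-2 + h)/(2*h) (G(h) = (h - 2)/(h + h) = (-2 + h)/((2*h)) = (-2 + h)*(1/(2*h)) = (-2 + h)/(2*h))
a(r, K) = -4*r + 4*K (a(r, K) = 4*(K - r) = -4*r + 4*K)
(G(-18) + a(168, 107)) + √((-26*(-61) - 16) + 14143) = ((½)*(-2 - 18)/(-18) + (-4*168 + 4*107)) + √((-26*(-61) - 16) + 14143) = ((½)*(-1/18)*(-20) + (-672 + 428)) + √((1586 - 16) + 14143) = (5/9 - 244) + √(1570 + 14143) = -2191/9 + √15713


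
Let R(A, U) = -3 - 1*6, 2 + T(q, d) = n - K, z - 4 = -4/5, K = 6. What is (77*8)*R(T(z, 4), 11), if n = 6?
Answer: -5544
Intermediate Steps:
z = 16/5 (z = 4 - 4/5 = 16/5 ≈ 3.2000)
T(q, d) = -2 (T(q, d) = -2 + (6 - 1*6) = -2 + (6 - 6) = -2 + 0 = -2)
R(A, U) = -9 (R(A, U) = -3 - 6 = -9)
(77*8)*R(T(z, 4), 11) = (77*8)*(-9) = 616*(-9) = -5544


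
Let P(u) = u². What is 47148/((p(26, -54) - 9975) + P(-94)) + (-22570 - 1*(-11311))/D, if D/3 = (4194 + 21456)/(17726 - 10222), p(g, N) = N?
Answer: -644578204/566675 ≈ -1137.5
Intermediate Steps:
D = 38475/3752 (D = 3*((4194 + 21456)/(17726 - 10222)) = 3*(25650/7504) = 3*(25650*(1/7504)) = 3*(12825/3752) = 38475/3752 ≈ 10.255)
47148/((p(26, -54) - 9975) + P(-94)) + (-22570 - 1*(-11311))/D = 47148/((-54 - 9975) + (-94)²) + (-22570 - 1*(-11311))/(38475/3752) = 47148/(-10029 + 8836) + (-22570 + 11311)*(3752/38475) = 47148/(-1193) - 11259*3752/38475 = 47148*(-1/1193) - 521528/475 = -47148/1193 - 521528/475 = -644578204/566675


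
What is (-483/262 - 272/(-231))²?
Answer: 1624815481/3662912484 ≈ 0.44359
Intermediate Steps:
(-483/262 - 272/(-231))² = (-483*1/262 - 272*(-1/231))² = (-483/262 + 272/231)² = (-40309/60522)² = 1624815481/3662912484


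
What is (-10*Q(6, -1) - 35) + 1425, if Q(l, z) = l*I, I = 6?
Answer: 1030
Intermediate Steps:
Q(l, z) = 6*l (Q(l, z) = l*6 = 6*l)
(-10*Q(6, -1) - 35) + 1425 = (-60*6 - 35) + 1425 = (-10*36 - 35) + 1425 = (-360 - 35) + 1425 = -395 + 1425 = 1030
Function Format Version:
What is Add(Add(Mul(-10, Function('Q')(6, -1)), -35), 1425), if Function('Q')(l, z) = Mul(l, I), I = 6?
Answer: 1030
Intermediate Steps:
Function('Q')(l, z) = Mul(6, l) (Function('Q')(l, z) = Mul(l, 6) = Mul(6, l))
Add(Add(Mul(-10, Function('Q')(6, -1)), -35), 1425) = Add(Add(Mul(-10, Mul(6, 6)), -35), 1425) = Add(Add(Mul(-10, 36), -35), 1425) = Add(Add(-360, -35), 1425) = Add(-395, 1425) = 1030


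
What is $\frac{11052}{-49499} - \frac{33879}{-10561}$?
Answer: $\frac{1560256449}{522758939} \approx 2.9847$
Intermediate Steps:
$\frac{11052}{-49499} - \frac{33879}{-10561} = 11052 \left(- \frac{1}{49499}\right) - - \frac{33879}{10561} = - \frac{11052}{49499} + \frac{33879}{10561} = \frac{1560256449}{522758939}$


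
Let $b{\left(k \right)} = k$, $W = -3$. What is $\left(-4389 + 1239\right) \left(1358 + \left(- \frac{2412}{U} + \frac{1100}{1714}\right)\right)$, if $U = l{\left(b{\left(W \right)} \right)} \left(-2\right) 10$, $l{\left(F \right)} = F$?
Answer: $- \frac{3559199490}{857} \approx -4.1531 \cdot 10^{6}$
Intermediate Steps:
$U = 60$ ($U = \left(-3\right) \left(-2\right) 10 = 6 \cdot 10 = 60$)
$\left(-4389 + 1239\right) \left(1358 + \left(- \frac{2412}{U} + \frac{1100}{1714}\right)\right) = \left(-4389 + 1239\right) \left(1358 + \left(- \frac{2412}{60} + \frac{1100}{1714}\right)\right) = - 3150 \left(1358 + \left(\left(-2412\right) \frac{1}{60} + 1100 \cdot \frac{1}{1714}\right)\right) = - 3150 \left(1358 + \left(- \frac{201}{5} + \frac{550}{857}\right)\right) = - 3150 \left(1358 - \frac{169507}{4285}\right) = \left(-3150\right) \frac{5649523}{4285} = - \frac{3559199490}{857}$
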